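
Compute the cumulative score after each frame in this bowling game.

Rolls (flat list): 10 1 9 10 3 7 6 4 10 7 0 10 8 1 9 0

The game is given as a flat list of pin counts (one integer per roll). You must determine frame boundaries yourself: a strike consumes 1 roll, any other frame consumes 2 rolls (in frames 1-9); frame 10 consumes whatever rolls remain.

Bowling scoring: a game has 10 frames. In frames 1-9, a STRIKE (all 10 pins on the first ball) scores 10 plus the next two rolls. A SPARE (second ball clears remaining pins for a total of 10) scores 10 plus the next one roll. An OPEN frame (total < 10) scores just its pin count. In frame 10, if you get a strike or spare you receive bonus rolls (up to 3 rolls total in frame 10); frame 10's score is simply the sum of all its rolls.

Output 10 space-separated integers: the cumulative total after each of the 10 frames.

Frame 1: STRIKE. 10 + next two rolls (1+9) = 20. Cumulative: 20
Frame 2: SPARE (1+9=10). 10 + next roll (10) = 20. Cumulative: 40
Frame 3: STRIKE. 10 + next two rolls (3+7) = 20. Cumulative: 60
Frame 4: SPARE (3+7=10). 10 + next roll (6) = 16. Cumulative: 76
Frame 5: SPARE (6+4=10). 10 + next roll (10) = 20. Cumulative: 96
Frame 6: STRIKE. 10 + next two rolls (7+0) = 17. Cumulative: 113
Frame 7: OPEN (7+0=7). Cumulative: 120
Frame 8: STRIKE. 10 + next two rolls (8+1) = 19. Cumulative: 139
Frame 9: OPEN (8+1=9). Cumulative: 148
Frame 10: OPEN. Sum of all frame-10 rolls (9+0) = 9. Cumulative: 157

Answer: 20 40 60 76 96 113 120 139 148 157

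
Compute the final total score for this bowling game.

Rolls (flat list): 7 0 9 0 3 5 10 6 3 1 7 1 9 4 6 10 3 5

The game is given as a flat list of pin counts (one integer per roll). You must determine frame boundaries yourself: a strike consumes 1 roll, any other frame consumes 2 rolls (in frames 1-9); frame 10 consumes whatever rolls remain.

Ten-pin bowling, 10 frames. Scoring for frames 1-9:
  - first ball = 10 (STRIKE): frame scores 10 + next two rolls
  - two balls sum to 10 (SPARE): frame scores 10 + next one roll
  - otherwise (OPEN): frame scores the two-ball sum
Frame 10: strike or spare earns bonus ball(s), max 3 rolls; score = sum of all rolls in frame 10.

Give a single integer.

Frame 1: OPEN (7+0=7). Cumulative: 7
Frame 2: OPEN (9+0=9). Cumulative: 16
Frame 3: OPEN (3+5=8). Cumulative: 24
Frame 4: STRIKE. 10 + next two rolls (6+3) = 19. Cumulative: 43
Frame 5: OPEN (6+3=9). Cumulative: 52
Frame 6: OPEN (1+7=8). Cumulative: 60
Frame 7: SPARE (1+9=10). 10 + next roll (4) = 14. Cumulative: 74
Frame 8: SPARE (4+6=10). 10 + next roll (10) = 20. Cumulative: 94
Frame 9: STRIKE. 10 + next two rolls (3+5) = 18. Cumulative: 112
Frame 10: OPEN. Sum of all frame-10 rolls (3+5) = 8. Cumulative: 120

Answer: 120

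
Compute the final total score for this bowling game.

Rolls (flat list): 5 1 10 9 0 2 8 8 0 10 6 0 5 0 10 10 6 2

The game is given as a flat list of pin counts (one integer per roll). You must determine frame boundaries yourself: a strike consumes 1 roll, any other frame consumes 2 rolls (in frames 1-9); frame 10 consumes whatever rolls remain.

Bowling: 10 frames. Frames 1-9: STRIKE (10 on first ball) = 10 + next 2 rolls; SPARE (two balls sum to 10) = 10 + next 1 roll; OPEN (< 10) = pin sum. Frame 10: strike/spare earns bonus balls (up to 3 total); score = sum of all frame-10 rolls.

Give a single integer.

Answer: 131

Derivation:
Frame 1: OPEN (5+1=6). Cumulative: 6
Frame 2: STRIKE. 10 + next two rolls (9+0) = 19. Cumulative: 25
Frame 3: OPEN (9+0=9). Cumulative: 34
Frame 4: SPARE (2+8=10). 10 + next roll (8) = 18. Cumulative: 52
Frame 5: OPEN (8+0=8). Cumulative: 60
Frame 6: STRIKE. 10 + next two rolls (6+0) = 16. Cumulative: 76
Frame 7: OPEN (6+0=6). Cumulative: 82
Frame 8: OPEN (5+0=5). Cumulative: 87
Frame 9: STRIKE. 10 + next two rolls (10+6) = 26. Cumulative: 113
Frame 10: STRIKE. Sum of all frame-10 rolls (10+6+2) = 18. Cumulative: 131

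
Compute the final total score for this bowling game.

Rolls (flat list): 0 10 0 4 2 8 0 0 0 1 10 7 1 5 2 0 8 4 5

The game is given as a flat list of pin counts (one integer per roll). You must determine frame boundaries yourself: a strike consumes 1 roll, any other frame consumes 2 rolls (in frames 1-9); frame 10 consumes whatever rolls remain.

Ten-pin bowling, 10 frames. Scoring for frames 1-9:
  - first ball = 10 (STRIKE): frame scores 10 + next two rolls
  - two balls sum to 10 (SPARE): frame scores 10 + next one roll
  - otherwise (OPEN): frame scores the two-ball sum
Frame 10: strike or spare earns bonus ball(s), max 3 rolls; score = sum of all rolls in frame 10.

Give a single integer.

Frame 1: SPARE (0+10=10). 10 + next roll (0) = 10. Cumulative: 10
Frame 2: OPEN (0+4=4). Cumulative: 14
Frame 3: SPARE (2+8=10). 10 + next roll (0) = 10. Cumulative: 24
Frame 4: OPEN (0+0=0). Cumulative: 24
Frame 5: OPEN (0+1=1). Cumulative: 25
Frame 6: STRIKE. 10 + next two rolls (7+1) = 18. Cumulative: 43
Frame 7: OPEN (7+1=8). Cumulative: 51
Frame 8: OPEN (5+2=7). Cumulative: 58
Frame 9: OPEN (0+8=8). Cumulative: 66
Frame 10: OPEN. Sum of all frame-10 rolls (4+5) = 9. Cumulative: 75

Answer: 75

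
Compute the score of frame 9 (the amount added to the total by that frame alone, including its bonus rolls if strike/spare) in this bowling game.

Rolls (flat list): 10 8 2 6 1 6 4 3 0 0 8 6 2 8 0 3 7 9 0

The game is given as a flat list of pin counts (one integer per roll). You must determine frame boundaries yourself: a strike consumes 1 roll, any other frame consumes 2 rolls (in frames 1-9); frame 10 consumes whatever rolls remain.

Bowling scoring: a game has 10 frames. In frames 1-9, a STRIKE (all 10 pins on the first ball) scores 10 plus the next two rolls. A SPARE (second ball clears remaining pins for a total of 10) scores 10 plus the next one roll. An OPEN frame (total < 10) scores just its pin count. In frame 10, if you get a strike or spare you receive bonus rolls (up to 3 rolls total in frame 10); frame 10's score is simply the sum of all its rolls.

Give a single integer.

Answer: 19

Derivation:
Frame 1: STRIKE. 10 + next two rolls (8+2) = 20. Cumulative: 20
Frame 2: SPARE (8+2=10). 10 + next roll (6) = 16. Cumulative: 36
Frame 3: OPEN (6+1=7). Cumulative: 43
Frame 4: SPARE (6+4=10). 10 + next roll (3) = 13. Cumulative: 56
Frame 5: OPEN (3+0=3). Cumulative: 59
Frame 6: OPEN (0+8=8). Cumulative: 67
Frame 7: OPEN (6+2=8). Cumulative: 75
Frame 8: OPEN (8+0=8). Cumulative: 83
Frame 9: SPARE (3+7=10). 10 + next roll (9) = 19. Cumulative: 102
Frame 10: OPEN. Sum of all frame-10 rolls (9+0) = 9. Cumulative: 111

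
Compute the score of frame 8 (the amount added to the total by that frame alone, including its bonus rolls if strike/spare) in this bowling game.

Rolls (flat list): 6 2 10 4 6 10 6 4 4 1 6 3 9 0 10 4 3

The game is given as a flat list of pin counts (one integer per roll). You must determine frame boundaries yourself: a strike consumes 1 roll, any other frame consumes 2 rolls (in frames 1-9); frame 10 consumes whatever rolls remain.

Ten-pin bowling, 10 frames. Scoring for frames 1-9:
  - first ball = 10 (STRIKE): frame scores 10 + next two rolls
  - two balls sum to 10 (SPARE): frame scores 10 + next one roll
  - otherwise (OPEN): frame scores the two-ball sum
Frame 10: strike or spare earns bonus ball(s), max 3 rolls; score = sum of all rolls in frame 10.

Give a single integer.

Frame 1: OPEN (6+2=8). Cumulative: 8
Frame 2: STRIKE. 10 + next two rolls (4+6) = 20. Cumulative: 28
Frame 3: SPARE (4+6=10). 10 + next roll (10) = 20. Cumulative: 48
Frame 4: STRIKE. 10 + next two rolls (6+4) = 20. Cumulative: 68
Frame 5: SPARE (6+4=10). 10 + next roll (4) = 14. Cumulative: 82
Frame 6: OPEN (4+1=5). Cumulative: 87
Frame 7: OPEN (6+3=9). Cumulative: 96
Frame 8: OPEN (9+0=9). Cumulative: 105
Frame 9: STRIKE. 10 + next two rolls (4+3) = 17. Cumulative: 122
Frame 10: OPEN. Sum of all frame-10 rolls (4+3) = 7. Cumulative: 129

Answer: 9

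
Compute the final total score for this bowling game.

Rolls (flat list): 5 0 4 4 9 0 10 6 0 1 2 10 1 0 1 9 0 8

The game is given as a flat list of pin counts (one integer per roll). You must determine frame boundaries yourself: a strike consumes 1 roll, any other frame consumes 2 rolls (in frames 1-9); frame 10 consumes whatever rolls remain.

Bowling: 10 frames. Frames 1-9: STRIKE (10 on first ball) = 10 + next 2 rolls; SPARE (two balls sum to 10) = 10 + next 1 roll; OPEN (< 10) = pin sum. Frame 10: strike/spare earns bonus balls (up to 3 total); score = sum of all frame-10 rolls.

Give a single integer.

Answer: 77

Derivation:
Frame 1: OPEN (5+0=5). Cumulative: 5
Frame 2: OPEN (4+4=8). Cumulative: 13
Frame 3: OPEN (9+0=9). Cumulative: 22
Frame 4: STRIKE. 10 + next two rolls (6+0) = 16. Cumulative: 38
Frame 5: OPEN (6+0=6). Cumulative: 44
Frame 6: OPEN (1+2=3). Cumulative: 47
Frame 7: STRIKE. 10 + next two rolls (1+0) = 11. Cumulative: 58
Frame 8: OPEN (1+0=1). Cumulative: 59
Frame 9: SPARE (1+9=10). 10 + next roll (0) = 10. Cumulative: 69
Frame 10: OPEN. Sum of all frame-10 rolls (0+8) = 8. Cumulative: 77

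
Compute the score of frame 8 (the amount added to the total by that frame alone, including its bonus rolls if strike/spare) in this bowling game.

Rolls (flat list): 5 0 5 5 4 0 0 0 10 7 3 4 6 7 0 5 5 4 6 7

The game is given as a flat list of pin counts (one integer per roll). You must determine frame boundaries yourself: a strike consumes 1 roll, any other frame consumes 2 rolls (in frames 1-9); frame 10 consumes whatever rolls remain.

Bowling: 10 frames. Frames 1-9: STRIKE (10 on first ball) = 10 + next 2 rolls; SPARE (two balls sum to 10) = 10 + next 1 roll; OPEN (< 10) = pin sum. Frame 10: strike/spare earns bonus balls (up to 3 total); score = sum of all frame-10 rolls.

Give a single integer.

Frame 1: OPEN (5+0=5). Cumulative: 5
Frame 2: SPARE (5+5=10). 10 + next roll (4) = 14. Cumulative: 19
Frame 3: OPEN (4+0=4). Cumulative: 23
Frame 4: OPEN (0+0=0). Cumulative: 23
Frame 5: STRIKE. 10 + next two rolls (7+3) = 20. Cumulative: 43
Frame 6: SPARE (7+3=10). 10 + next roll (4) = 14. Cumulative: 57
Frame 7: SPARE (4+6=10). 10 + next roll (7) = 17. Cumulative: 74
Frame 8: OPEN (7+0=7). Cumulative: 81
Frame 9: SPARE (5+5=10). 10 + next roll (4) = 14. Cumulative: 95
Frame 10: SPARE. Sum of all frame-10 rolls (4+6+7) = 17. Cumulative: 112

Answer: 7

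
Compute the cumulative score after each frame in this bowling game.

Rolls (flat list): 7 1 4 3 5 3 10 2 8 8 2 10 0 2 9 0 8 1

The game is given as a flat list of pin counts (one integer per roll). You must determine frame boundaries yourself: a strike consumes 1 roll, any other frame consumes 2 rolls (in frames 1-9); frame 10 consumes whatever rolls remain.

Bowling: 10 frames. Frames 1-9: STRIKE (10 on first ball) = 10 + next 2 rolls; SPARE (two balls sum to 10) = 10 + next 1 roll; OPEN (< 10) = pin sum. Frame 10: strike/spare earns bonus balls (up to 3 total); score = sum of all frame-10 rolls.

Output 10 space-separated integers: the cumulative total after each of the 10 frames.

Answer: 8 15 23 43 61 81 93 95 104 113

Derivation:
Frame 1: OPEN (7+1=8). Cumulative: 8
Frame 2: OPEN (4+3=7). Cumulative: 15
Frame 3: OPEN (5+3=8). Cumulative: 23
Frame 4: STRIKE. 10 + next two rolls (2+8) = 20. Cumulative: 43
Frame 5: SPARE (2+8=10). 10 + next roll (8) = 18. Cumulative: 61
Frame 6: SPARE (8+2=10). 10 + next roll (10) = 20. Cumulative: 81
Frame 7: STRIKE. 10 + next two rolls (0+2) = 12. Cumulative: 93
Frame 8: OPEN (0+2=2). Cumulative: 95
Frame 9: OPEN (9+0=9). Cumulative: 104
Frame 10: OPEN. Sum of all frame-10 rolls (8+1) = 9. Cumulative: 113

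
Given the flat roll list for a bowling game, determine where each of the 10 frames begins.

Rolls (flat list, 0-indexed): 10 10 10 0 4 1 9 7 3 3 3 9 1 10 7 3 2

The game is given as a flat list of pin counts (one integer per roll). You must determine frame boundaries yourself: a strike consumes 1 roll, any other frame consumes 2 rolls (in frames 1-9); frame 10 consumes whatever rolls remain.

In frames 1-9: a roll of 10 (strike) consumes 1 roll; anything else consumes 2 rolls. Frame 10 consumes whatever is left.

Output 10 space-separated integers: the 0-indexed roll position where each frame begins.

Frame 1 starts at roll index 0: roll=10 (strike), consumes 1 roll
Frame 2 starts at roll index 1: roll=10 (strike), consumes 1 roll
Frame 3 starts at roll index 2: roll=10 (strike), consumes 1 roll
Frame 4 starts at roll index 3: rolls=0,4 (sum=4), consumes 2 rolls
Frame 5 starts at roll index 5: rolls=1,9 (sum=10), consumes 2 rolls
Frame 6 starts at roll index 7: rolls=7,3 (sum=10), consumes 2 rolls
Frame 7 starts at roll index 9: rolls=3,3 (sum=6), consumes 2 rolls
Frame 8 starts at roll index 11: rolls=9,1 (sum=10), consumes 2 rolls
Frame 9 starts at roll index 13: roll=10 (strike), consumes 1 roll
Frame 10 starts at roll index 14: 3 remaining rolls

Answer: 0 1 2 3 5 7 9 11 13 14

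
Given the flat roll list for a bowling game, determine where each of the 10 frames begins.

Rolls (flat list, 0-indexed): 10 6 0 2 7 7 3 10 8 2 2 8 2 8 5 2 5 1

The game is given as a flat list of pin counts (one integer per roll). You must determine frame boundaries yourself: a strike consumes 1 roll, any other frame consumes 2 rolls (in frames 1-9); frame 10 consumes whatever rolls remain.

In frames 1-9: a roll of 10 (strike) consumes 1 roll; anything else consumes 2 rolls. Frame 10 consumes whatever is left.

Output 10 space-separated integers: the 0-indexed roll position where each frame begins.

Frame 1 starts at roll index 0: roll=10 (strike), consumes 1 roll
Frame 2 starts at roll index 1: rolls=6,0 (sum=6), consumes 2 rolls
Frame 3 starts at roll index 3: rolls=2,7 (sum=9), consumes 2 rolls
Frame 4 starts at roll index 5: rolls=7,3 (sum=10), consumes 2 rolls
Frame 5 starts at roll index 7: roll=10 (strike), consumes 1 roll
Frame 6 starts at roll index 8: rolls=8,2 (sum=10), consumes 2 rolls
Frame 7 starts at roll index 10: rolls=2,8 (sum=10), consumes 2 rolls
Frame 8 starts at roll index 12: rolls=2,8 (sum=10), consumes 2 rolls
Frame 9 starts at roll index 14: rolls=5,2 (sum=7), consumes 2 rolls
Frame 10 starts at roll index 16: 2 remaining rolls

Answer: 0 1 3 5 7 8 10 12 14 16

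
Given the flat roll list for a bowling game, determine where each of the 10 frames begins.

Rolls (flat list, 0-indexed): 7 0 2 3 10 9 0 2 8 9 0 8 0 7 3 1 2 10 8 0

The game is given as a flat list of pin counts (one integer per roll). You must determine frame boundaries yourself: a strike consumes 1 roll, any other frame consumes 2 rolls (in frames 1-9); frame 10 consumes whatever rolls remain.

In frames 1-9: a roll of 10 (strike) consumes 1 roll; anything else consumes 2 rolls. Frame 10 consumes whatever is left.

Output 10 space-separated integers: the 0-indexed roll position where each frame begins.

Frame 1 starts at roll index 0: rolls=7,0 (sum=7), consumes 2 rolls
Frame 2 starts at roll index 2: rolls=2,3 (sum=5), consumes 2 rolls
Frame 3 starts at roll index 4: roll=10 (strike), consumes 1 roll
Frame 4 starts at roll index 5: rolls=9,0 (sum=9), consumes 2 rolls
Frame 5 starts at roll index 7: rolls=2,8 (sum=10), consumes 2 rolls
Frame 6 starts at roll index 9: rolls=9,0 (sum=9), consumes 2 rolls
Frame 7 starts at roll index 11: rolls=8,0 (sum=8), consumes 2 rolls
Frame 8 starts at roll index 13: rolls=7,3 (sum=10), consumes 2 rolls
Frame 9 starts at roll index 15: rolls=1,2 (sum=3), consumes 2 rolls
Frame 10 starts at roll index 17: 3 remaining rolls

Answer: 0 2 4 5 7 9 11 13 15 17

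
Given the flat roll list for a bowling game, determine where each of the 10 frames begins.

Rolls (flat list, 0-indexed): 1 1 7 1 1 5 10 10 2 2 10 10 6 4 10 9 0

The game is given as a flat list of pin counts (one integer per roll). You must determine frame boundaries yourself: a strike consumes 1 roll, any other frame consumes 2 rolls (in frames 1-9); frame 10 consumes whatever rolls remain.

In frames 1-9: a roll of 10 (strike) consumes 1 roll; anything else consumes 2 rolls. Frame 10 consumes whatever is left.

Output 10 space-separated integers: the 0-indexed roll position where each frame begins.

Answer: 0 2 4 6 7 8 10 11 12 14

Derivation:
Frame 1 starts at roll index 0: rolls=1,1 (sum=2), consumes 2 rolls
Frame 2 starts at roll index 2: rolls=7,1 (sum=8), consumes 2 rolls
Frame 3 starts at roll index 4: rolls=1,5 (sum=6), consumes 2 rolls
Frame 4 starts at roll index 6: roll=10 (strike), consumes 1 roll
Frame 5 starts at roll index 7: roll=10 (strike), consumes 1 roll
Frame 6 starts at roll index 8: rolls=2,2 (sum=4), consumes 2 rolls
Frame 7 starts at roll index 10: roll=10 (strike), consumes 1 roll
Frame 8 starts at roll index 11: roll=10 (strike), consumes 1 roll
Frame 9 starts at roll index 12: rolls=6,4 (sum=10), consumes 2 rolls
Frame 10 starts at roll index 14: 3 remaining rolls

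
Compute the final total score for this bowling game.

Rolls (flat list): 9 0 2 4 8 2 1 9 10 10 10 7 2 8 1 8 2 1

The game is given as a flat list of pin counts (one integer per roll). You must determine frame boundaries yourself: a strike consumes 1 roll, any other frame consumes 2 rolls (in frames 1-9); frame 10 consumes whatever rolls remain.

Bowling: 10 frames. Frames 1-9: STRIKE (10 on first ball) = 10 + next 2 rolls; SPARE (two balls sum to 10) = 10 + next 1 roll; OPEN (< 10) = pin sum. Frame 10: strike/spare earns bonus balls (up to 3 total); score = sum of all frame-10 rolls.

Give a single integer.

Frame 1: OPEN (9+0=9). Cumulative: 9
Frame 2: OPEN (2+4=6). Cumulative: 15
Frame 3: SPARE (8+2=10). 10 + next roll (1) = 11. Cumulative: 26
Frame 4: SPARE (1+9=10). 10 + next roll (10) = 20. Cumulative: 46
Frame 5: STRIKE. 10 + next two rolls (10+10) = 30. Cumulative: 76
Frame 6: STRIKE. 10 + next two rolls (10+7) = 27. Cumulative: 103
Frame 7: STRIKE. 10 + next two rolls (7+2) = 19. Cumulative: 122
Frame 8: OPEN (7+2=9). Cumulative: 131
Frame 9: OPEN (8+1=9). Cumulative: 140
Frame 10: SPARE. Sum of all frame-10 rolls (8+2+1) = 11. Cumulative: 151

Answer: 151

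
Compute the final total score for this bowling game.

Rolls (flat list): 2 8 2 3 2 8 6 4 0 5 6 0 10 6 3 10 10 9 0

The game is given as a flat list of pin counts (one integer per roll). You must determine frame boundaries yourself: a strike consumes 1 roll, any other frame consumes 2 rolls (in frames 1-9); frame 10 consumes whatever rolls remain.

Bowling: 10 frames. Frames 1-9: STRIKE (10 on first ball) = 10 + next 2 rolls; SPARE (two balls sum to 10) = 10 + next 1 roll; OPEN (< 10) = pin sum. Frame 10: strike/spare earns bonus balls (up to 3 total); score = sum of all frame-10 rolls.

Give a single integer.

Answer: 130

Derivation:
Frame 1: SPARE (2+8=10). 10 + next roll (2) = 12. Cumulative: 12
Frame 2: OPEN (2+3=5). Cumulative: 17
Frame 3: SPARE (2+8=10). 10 + next roll (6) = 16. Cumulative: 33
Frame 4: SPARE (6+4=10). 10 + next roll (0) = 10. Cumulative: 43
Frame 5: OPEN (0+5=5). Cumulative: 48
Frame 6: OPEN (6+0=6). Cumulative: 54
Frame 7: STRIKE. 10 + next two rolls (6+3) = 19. Cumulative: 73
Frame 8: OPEN (6+3=9). Cumulative: 82
Frame 9: STRIKE. 10 + next two rolls (10+9) = 29. Cumulative: 111
Frame 10: STRIKE. Sum of all frame-10 rolls (10+9+0) = 19. Cumulative: 130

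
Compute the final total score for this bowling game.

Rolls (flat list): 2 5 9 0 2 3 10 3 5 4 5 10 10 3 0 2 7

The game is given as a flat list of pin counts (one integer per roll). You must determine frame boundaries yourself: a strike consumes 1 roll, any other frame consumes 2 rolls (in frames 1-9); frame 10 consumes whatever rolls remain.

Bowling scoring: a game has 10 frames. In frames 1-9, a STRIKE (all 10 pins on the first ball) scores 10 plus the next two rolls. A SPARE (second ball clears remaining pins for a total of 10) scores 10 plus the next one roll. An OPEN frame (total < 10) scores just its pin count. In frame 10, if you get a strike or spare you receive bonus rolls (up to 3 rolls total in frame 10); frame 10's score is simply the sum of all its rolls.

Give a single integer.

Frame 1: OPEN (2+5=7). Cumulative: 7
Frame 2: OPEN (9+0=9). Cumulative: 16
Frame 3: OPEN (2+3=5). Cumulative: 21
Frame 4: STRIKE. 10 + next two rolls (3+5) = 18. Cumulative: 39
Frame 5: OPEN (3+5=8). Cumulative: 47
Frame 6: OPEN (4+5=9). Cumulative: 56
Frame 7: STRIKE. 10 + next two rolls (10+3) = 23. Cumulative: 79
Frame 8: STRIKE. 10 + next two rolls (3+0) = 13. Cumulative: 92
Frame 9: OPEN (3+0=3). Cumulative: 95
Frame 10: OPEN. Sum of all frame-10 rolls (2+7) = 9. Cumulative: 104

Answer: 104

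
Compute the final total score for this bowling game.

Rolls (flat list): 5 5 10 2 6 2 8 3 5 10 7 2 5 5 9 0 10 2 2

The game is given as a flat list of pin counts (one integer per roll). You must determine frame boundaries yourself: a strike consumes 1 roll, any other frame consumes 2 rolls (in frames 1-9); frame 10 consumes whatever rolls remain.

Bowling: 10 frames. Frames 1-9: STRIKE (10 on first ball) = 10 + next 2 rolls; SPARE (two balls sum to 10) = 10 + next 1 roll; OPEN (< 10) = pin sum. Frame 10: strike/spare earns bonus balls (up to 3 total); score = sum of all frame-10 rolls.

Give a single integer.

Answer: 137

Derivation:
Frame 1: SPARE (5+5=10). 10 + next roll (10) = 20. Cumulative: 20
Frame 2: STRIKE. 10 + next two rolls (2+6) = 18. Cumulative: 38
Frame 3: OPEN (2+6=8). Cumulative: 46
Frame 4: SPARE (2+8=10). 10 + next roll (3) = 13. Cumulative: 59
Frame 5: OPEN (3+5=8). Cumulative: 67
Frame 6: STRIKE. 10 + next two rolls (7+2) = 19. Cumulative: 86
Frame 7: OPEN (7+2=9). Cumulative: 95
Frame 8: SPARE (5+5=10). 10 + next roll (9) = 19. Cumulative: 114
Frame 9: OPEN (9+0=9). Cumulative: 123
Frame 10: STRIKE. Sum of all frame-10 rolls (10+2+2) = 14. Cumulative: 137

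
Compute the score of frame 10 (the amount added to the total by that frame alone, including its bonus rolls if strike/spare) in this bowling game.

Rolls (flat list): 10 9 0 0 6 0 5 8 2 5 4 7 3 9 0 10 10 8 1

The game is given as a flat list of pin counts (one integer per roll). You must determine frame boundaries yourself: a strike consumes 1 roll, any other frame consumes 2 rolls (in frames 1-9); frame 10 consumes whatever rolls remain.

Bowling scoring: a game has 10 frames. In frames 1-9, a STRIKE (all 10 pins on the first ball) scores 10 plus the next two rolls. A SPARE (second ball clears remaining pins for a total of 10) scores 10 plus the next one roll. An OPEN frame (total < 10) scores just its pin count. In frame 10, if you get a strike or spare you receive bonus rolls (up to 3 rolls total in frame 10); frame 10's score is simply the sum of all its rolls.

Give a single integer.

Frame 1: STRIKE. 10 + next two rolls (9+0) = 19. Cumulative: 19
Frame 2: OPEN (9+0=9). Cumulative: 28
Frame 3: OPEN (0+6=6). Cumulative: 34
Frame 4: OPEN (0+5=5). Cumulative: 39
Frame 5: SPARE (8+2=10). 10 + next roll (5) = 15. Cumulative: 54
Frame 6: OPEN (5+4=9). Cumulative: 63
Frame 7: SPARE (7+3=10). 10 + next roll (9) = 19. Cumulative: 82
Frame 8: OPEN (9+0=9). Cumulative: 91
Frame 9: STRIKE. 10 + next two rolls (10+8) = 28. Cumulative: 119
Frame 10: STRIKE. Sum of all frame-10 rolls (10+8+1) = 19. Cumulative: 138

Answer: 19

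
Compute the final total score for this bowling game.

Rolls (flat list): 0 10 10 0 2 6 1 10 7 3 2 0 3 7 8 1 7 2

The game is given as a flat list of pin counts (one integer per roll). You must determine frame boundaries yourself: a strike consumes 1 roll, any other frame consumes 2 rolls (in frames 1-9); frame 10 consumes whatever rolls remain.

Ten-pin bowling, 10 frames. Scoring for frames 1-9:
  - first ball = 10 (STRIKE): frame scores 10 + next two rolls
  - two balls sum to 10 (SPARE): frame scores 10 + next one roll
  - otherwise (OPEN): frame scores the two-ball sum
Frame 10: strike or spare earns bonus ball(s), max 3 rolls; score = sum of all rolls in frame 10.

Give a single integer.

Frame 1: SPARE (0+10=10). 10 + next roll (10) = 20. Cumulative: 20
Frame 2: STRIKE. 10 + next two rolls (0+2) = 12. Cumulative: 32
Frame 3: OPEN (0+2=2). Cumulative: 34
Frame 4: OPEN (6+1=7). Cumulative: 41
Frame 5: STRIKE. 10 + next two rolls (7+3) = 20. Cumulative: 61
Frame 6: SPARE (7+3=10). 10 + next roll (2) = 12. Cumulative: 73
Frame 7: OPEN (2+0=2). Cumulative: 75
Frame 8: SPARE (3+7=10). 10 + next roll (8) = 18. Cumulative: 93
Frame 9: OPEN (8+1=9). Cumulative: 102
Frame 10: OPEN. Sum of all frame-10 rolls (7+2) = 9. Cumulative: 111

Answer: 111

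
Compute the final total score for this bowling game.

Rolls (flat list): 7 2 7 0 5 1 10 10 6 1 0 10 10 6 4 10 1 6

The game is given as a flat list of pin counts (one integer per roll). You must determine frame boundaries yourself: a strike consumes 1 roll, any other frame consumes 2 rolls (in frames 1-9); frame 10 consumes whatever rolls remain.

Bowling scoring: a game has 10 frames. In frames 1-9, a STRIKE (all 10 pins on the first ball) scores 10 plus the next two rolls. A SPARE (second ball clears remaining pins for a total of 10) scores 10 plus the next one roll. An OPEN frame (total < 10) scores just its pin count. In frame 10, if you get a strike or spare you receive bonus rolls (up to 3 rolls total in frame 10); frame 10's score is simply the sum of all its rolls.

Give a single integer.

Frame 1: OPEN (7+2=9). Cumulative: 9
Frame 2: OPEN (7+0=7). Cumulative: 16
Frame 3: OPEN (5+1=6). Cumulative: 22
Frame 4: STRIKE. 10 + next two rolls (10+6) = 26. Cumulative: 48
Frame 5: STRIKE. 10 + next two rolls (6+1) = 17. Cumulative: 65
Frame 6: OPEN (6+1=7). Cumulative: 72
Frame 7: SPARE (0+10=10). 10 + next roll (10) = 20. Cumulative: 92
Frame 8: STRIKE. 10 + next two rolls (6+4) = 20. Cumulative: 112
Frame 9: SPARE (6+4=10). 10 + next roll (10) = 20. Cumulative: 132
Frame 10: STRIKE. Sum of all frame-10 rolls (10+1+6) = 17. Cumulative: 149

Answer: 149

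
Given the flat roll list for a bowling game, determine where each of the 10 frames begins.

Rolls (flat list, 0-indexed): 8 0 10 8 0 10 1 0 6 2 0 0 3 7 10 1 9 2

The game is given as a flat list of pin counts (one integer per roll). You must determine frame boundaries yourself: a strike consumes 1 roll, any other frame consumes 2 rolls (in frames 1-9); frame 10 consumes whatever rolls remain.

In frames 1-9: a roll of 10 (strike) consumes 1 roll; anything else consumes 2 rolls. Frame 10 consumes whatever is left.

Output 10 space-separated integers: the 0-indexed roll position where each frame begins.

Frame 1 starts at roll index 0: rolls=8,0 (sum=8), consumes 2 rolls
Frame 2 starts at roll index 2: roll=10 (strike), consumes 1 roll
Frame 3 starts at roll index 3: rolls=8,0 (sum=8), consumes 2 rolls
Frame 4 starts at roll index 5: roll=10 (strike), consumes 1 roll
Frame 5 starts at roll index 6: rolls=1,0 (sum=1), consumes 2 rolls
Frame 6 starts at roll index 8: rolls=6,2 (sum=8), consumes 2 rolls
Frame 7 starts at roll index 10: rolls=0,0 (sum=0), consumes 2 rolls
Frame 8 starts at roll index 12: rolls=3,7 (sum=10), consumes 2 rolls
Frame 9 starts at roll index 14: roll=10 (strike), consumes 1 roll
Frame 10 starts at roll index 15: 3 remaining rolls

Answer: 0 2 3 5 6 8 10 12 14 15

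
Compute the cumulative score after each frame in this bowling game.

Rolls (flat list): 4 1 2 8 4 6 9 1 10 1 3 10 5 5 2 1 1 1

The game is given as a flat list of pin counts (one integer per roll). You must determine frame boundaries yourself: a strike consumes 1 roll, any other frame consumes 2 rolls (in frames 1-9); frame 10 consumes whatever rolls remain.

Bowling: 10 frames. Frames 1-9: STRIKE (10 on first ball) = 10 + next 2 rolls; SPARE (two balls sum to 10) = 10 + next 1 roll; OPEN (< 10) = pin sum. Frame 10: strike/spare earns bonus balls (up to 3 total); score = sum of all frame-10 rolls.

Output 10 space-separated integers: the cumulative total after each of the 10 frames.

Answer: 5 19 38 58 72 76 96 108 111 113

Derivation:
Frame 1: OPEN (4+1=5). Cumulative: 5
Frame 2: SPARE (2+8=10). 10 + next roll (4) = 14. Cumulative: 19
Frame 3: SPARE (4+6=10). 10 + next roll (9) = 19. Cumulative: 38
Frame 4: SPARE (9+1=10). 10 + next roll (10) = 20. Cumulative: 58
Frame 5: STRIKE. 10 + next two rolls (1+3) = 14. Cumulative: 72
Frame 6: OPEN (1+3=4). Cumulative: 76
Frame 7: STRIKE. 10 + next two rolls (5+5) = 20. Cumulative: 96
Frame 8: SPARE (5+5=10). 10 + next roll (2) = 12. Cumulative: 108
Frame 9: OPEN (2+1=3). Cumulative: 111
Frame 10: OPEN. Sum of all frame-10 rolls (1+1) = 2. Cumulative: 113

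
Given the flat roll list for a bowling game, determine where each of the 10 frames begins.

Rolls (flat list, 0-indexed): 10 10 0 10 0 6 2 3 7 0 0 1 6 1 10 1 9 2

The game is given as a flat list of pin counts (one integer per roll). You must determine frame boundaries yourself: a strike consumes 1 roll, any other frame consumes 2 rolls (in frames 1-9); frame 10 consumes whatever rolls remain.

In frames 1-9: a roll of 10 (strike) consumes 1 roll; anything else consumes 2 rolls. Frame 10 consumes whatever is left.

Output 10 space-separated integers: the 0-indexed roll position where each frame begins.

Frame 1 starts at roll index 0: roll=10 (strike), consumes 1 roll
Frame 2 starts at roll index 1: roll=10 (strike), consumes 1 roll
Frame 3 starts at roll index 2: rolls=0,10 (sum=10), consumes 2 rolls
Frame 4 starts at roll index 4: rolls=0,6 (sum=6), consumes 2 rolls
Frame 5 starts at roll index 6: rolls=2,3 (sum=5), consumes 2 rolls
Frame 6 starts at roll index 8: rolls=7,0 (sum=7), consumes 2 rolls
Frame 7 starts at roll index 10: rolls=0,1 (sum=1), consumes 2 rolls
Frame 8 starts at roll index 12: rolls=6,1 (sum=7), consumes 2 rolls
Frame 9 starts at roll index 14: roll=10 (strike), consumes 1 roll
Frame 10 starts at roll index 15: 3 remaining rolls

Answer: 0 1 2 4 6 8 10 12 14 15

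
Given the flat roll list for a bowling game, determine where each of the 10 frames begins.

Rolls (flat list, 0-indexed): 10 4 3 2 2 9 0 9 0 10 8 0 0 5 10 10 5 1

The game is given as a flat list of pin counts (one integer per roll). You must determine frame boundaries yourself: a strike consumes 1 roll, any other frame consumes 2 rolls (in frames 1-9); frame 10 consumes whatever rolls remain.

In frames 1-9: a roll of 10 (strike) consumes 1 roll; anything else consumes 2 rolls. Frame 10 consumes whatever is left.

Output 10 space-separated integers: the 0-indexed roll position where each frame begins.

Frame 1 starts at roll index 0: roll=10 (strike), consumes 1 roll
Frame 2 starts at roll index 1: rolls=4,3 (sum=7), consumes 2 rolls
Frame 3 starts at roll index 3: rolls=2,2 (sum=4), consumes 2 rolls
Frame 4 starts at roll index 5: rolls=9,0 (sum=9), consumes 2 rolls
Frame 5 starts at roll index 7: rolls=9,0 (sum=9), consumes 2 rolls
Frame 6 starts at roll index 9: roll=10 (strike), consumes 1 roll
Frame 7 starts at roll index 10: rolls=8,0 (sum=8), consumes 2 rolls
Frame 8 starts at roll index 12: rolls=0,5 (sum=5), consumes 2 rolls
Frame 9 starts at roll index 14: roll=10 (strike), consumes 1 roll
Frame 10 starts at roll index 15: 3 remaining rolls

Answer: 0 1 3 5 7 9 10 12 14 15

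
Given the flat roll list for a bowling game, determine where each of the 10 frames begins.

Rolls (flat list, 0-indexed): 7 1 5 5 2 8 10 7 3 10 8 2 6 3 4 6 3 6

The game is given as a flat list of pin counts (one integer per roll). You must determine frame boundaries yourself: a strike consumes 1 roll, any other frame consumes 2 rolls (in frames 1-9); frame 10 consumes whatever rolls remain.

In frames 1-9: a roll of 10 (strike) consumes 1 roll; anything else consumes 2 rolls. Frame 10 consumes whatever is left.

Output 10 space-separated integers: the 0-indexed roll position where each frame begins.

Answer: 0 2 4 6 7 9 10 12 14 16

Derivation:
Frame 1 starts at roll index 0: rolls=7,1 (sum=8), consumes 2 rolls
Frame 2 starts at roll index 2: rolls=5,5 (sum=10), consumes 2 rolls
Frame 3 starts at roll index 4: rolls=2,8 (sum=10), consumes 2 rolls
Frame 4 starts at roll index 6: roll=10 (strike), consumes 1 roll
Frame 5 starts at roll index 7: rolls=7,3 (sum=10), consumes 2 rolls
Frame 6 starts at roll index 9: roll=10 (strike), consumes 1 roll
Frame 7 starts at roll index 10: rolls=8,2 (sum=10), consumes 2 rolls
Frame 8 starts at roll index 12: rolls=6,3 (sum=9), consumes 2 rolls
Frame 9 starts at roll index 14: rolls=4,6 (sum=10), consumes 2 rolls
Frame 10 starts at roll index 16: 2 remaining rolls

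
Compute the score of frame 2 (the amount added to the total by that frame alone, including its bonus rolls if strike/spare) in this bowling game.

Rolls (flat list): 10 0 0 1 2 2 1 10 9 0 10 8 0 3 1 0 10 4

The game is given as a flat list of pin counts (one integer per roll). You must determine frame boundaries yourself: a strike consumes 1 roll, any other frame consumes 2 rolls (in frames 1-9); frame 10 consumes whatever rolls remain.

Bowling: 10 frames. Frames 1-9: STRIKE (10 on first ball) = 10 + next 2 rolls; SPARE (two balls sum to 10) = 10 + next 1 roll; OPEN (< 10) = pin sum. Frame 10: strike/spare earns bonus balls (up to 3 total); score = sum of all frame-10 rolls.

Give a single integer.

Frame 1: STRIKE. 10 + next two rolls (0+0) = 10. Cumulative: 10
Frame 2: OPEN (0+0=0). Cumulative: 10
Frame 3: OPEN (1+2=3). Cumulative: 13
Frame 4: OPEN (2+1=3). Cumulative: 16

Answer: 0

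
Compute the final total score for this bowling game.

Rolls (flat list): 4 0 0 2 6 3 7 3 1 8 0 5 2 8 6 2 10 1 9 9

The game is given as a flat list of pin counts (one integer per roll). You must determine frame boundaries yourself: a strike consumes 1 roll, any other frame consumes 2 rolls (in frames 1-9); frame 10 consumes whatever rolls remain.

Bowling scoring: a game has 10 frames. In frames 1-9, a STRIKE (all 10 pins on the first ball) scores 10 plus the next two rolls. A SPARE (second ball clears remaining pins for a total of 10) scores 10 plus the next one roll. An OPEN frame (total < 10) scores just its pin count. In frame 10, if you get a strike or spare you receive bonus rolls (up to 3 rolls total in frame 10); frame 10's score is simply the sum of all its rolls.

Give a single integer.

Answer: 103

Derivation:
Frame 1: OPEN (4+0=4). Cumulative: 4
Frame 2: OPEN (0+2=2). Cumulative: 6
Frame 3: OPEN (6+3=9). Cumulative: 15
Frame 4: SPARE (7+3=10). 10 + next roll (1) = 11. Cumulative: 26
Frame 5: OPEN (1+8=9). Cumulative: 35
Frame 6: OPEN (0+5=5). Cumulative: 40
Frame 7: SPARE (2+8=10). 10 + next roll (6) = 16. Cumulative: 56
Frame 8: OPEN (6+2=8). Cumulative: 64
Frame 9: STRIKE. 10 + next two rolls (1+9) = 20. Cumulative: 84
Frame 10: SPARE. Sum of all frame-10 rolls (1+9+9) = 19. Cumulative: 103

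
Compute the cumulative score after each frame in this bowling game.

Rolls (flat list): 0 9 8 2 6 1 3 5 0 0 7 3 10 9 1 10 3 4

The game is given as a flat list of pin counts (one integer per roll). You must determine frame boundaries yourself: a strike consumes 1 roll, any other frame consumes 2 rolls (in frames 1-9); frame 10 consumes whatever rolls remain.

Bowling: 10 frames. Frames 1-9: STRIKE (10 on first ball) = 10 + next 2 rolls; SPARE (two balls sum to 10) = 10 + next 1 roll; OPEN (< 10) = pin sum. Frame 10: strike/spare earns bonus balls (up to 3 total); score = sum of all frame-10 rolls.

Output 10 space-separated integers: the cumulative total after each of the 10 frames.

Frame 1: OPEN (0+9=9). Cumulative: 9
Frame 2: SPARE (8+2=10). 10 + next roll (6) = 16. Cumulative: 25
Frame 3: OPEN (6+1=7). Cumulative: 32
Frame 4: OPEN (3+5=8). Cumulative: 40
Frame 5: OPEN (0+0=0). Cumulative: 40
Frame 6: SPARE (7+3=10). 10 + next roll (10) = 20. Cumulative: 60
Frame 7: STRIKE. 10 + next two rolls (9+1) = 20. Cumulative: 80
Frame 8: SPARE (9+1=10). 10 + next roll (10) = 20. Cumulative: 100
Frame 9: STRIKE. 10 + next two rolls (3+4) = 17. Cumulative: 117
Frame 10: OPEN. Sum of all frame-10 rolls (3+4) = 7. Cumulative: 124

Answer: 9 25 32 40 40 60 80 100 117 124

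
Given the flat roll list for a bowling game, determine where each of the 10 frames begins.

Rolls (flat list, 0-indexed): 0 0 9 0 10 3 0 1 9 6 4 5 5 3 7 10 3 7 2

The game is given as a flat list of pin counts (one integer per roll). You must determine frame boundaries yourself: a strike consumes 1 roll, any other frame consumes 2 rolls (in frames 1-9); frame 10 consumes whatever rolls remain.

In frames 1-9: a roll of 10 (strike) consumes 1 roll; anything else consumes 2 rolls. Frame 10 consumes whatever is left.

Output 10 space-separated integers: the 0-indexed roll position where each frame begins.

Frame 1 starts at roll index 0: rolls=0,0 (sum=0), consumes 2 rolls
Frame 2 starts at roll index 2: rolls=9,0 (sum=9), consumes 2 rolls
Frame 3 starts at roll index 4: roll=10 (strike), consumes 1 roll
Frame 4 starts at roll index 5: rolls=3,0 (sum=3), consumes 2 rolls
Frame 5 starts at roll index 7: rolls=1,9 (sum=10), consumes 2 rolls
Frame 6 starts at roll index 9: rolls=6,4 (sum=10), consumes 2 rolls
Frame 7 starts at roll index 11: rolls=5,5 (sum=10), consumes 2 rolls
Frame 8 starts at roll index 13: rolls=3,7 (sum=10), consumes 2 rolls
Frame 9 starts at roll index 15: roll=10 (strike), consumes 1 roll
Frame 10 starts at roll index 16: 3 remaining rolls

Answer: 0 2 4 5 7 9 11 13 15 16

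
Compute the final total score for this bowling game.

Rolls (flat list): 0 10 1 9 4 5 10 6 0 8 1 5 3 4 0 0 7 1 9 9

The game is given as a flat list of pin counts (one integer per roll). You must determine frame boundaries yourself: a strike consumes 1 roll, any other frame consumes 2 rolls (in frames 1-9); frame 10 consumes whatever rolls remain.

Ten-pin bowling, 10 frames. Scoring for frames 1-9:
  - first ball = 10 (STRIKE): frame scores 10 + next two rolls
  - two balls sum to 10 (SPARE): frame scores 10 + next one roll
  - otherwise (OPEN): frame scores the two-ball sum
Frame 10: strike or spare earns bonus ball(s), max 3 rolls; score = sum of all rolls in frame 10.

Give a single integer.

Answer: 103

Derivation:
Frame 1: SPARE (0+10=10). 10 + next roll (1) = 11. Cumulative: 11
Frame 2: SPARE (1+9=10). 10 + next roll (4) = 14. Cumulative: 25
Frame 3: OPEN (4+5=9). Cumulative: 34
Frame 4: STRIKE. 10 + next two rolls (6+0) = 16. Cumulative: 50
Frame 5: OPEN (6+0=6). Cumulative: 56
Frame 6: OPEN (8+1=9). Cumulative: 65
Frame 7: OPEN (5+3=8). Cumulative: 73
Frame 8: OPEN (4+0=4). Cumulative: 77
Frame 9: OPEN (0+7=7). Cumulative: 84
Frame 10: SPARE. Sum of all frame-10 rolls (1+9+9) = 19. Cumulative: 103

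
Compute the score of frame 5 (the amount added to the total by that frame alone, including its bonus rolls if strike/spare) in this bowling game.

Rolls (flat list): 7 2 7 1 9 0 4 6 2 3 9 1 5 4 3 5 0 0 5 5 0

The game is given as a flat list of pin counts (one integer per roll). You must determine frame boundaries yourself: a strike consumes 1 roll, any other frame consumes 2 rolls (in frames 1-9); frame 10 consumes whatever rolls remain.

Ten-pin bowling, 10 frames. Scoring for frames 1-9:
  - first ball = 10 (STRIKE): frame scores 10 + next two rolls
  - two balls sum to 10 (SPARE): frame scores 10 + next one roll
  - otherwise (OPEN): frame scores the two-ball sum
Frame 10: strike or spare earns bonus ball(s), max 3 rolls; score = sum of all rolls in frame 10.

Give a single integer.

Frame 1: OPEN (7+2=9). Cumulative: 9
Frame 2: OPEN (7+1=8). Cumulative: 17
Frame 3: OPEN (9+0=9). Cumulative: 26
Frame 4: SPARE (4+6=10). 10 + next roll (2) = 12. Cumulative: 38
Frame 5: OPEN (2+3=5). Cumulative: 43
Frame 6: SPARE (9+1=10). 10 + next roll (5) = 15. Cumulative: 58
Frame 7: OPEN (5+4=9). Cumulative: 67

Answer: 5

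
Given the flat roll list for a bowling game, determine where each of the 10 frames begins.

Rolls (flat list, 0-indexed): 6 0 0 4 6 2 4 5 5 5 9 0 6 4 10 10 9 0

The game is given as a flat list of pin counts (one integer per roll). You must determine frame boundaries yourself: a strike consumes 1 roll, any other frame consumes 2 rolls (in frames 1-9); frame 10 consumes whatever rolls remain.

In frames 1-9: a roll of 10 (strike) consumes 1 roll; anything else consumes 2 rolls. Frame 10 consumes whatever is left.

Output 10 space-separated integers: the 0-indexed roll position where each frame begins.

Answer: 0 2 4 6 8 10 12 14 15 16

Derivation:
Frame 1 starts at roll index 0: rolls=6,0 (sum=6), consumes 2 rolls
Frame 2 starts at roll index 2: rolls=0,4 (sum=4), consumes 2 rolls
Frame 3 starts at roll index 4: rolls=6,2 (sum=8), consumes 2 rolls
Frame 4 starts at roll index 6: rolls=4,5 (sum=9), consumes 2 rolls
Frame 5 starts at roll index 8: rolls=5,5 (sum=10), consumes 2 rolls
Frame 6 starts at roll index 10: rolls=9,0 (sum=9), consumes 2 rolls
Frame 7 starts at roll index 12: rolls=6,4 (sum=10), consumes 2 rolls
Frame 8 starts at roll index 14: roll=10 (strike), consumes 1 roll
Frame 9 starts at roll index 15: roll=10 (strike), consumes 1 roll
Frame 10 starts at roll index 16: 2 remaining rolls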